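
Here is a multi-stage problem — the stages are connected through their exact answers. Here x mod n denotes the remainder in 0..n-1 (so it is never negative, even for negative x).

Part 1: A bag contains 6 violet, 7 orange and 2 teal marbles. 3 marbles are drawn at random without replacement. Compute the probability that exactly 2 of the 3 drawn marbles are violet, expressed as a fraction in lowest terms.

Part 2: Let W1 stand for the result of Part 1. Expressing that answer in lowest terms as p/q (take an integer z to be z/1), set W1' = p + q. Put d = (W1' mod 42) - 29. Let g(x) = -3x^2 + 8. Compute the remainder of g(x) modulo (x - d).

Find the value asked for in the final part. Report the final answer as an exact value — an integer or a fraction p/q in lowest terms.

Part 1: total draws C(15,3) = 455; favorable C(6,2)*C(9,1) = 135; P = 27/91; answer 27/91
Part 2: W1 = 27/91; threaded value p + q = 118; d = 5; remainder = value at the root: -3*(5)^2 + 8 = (-75) + (8) = -67; answer -67

-67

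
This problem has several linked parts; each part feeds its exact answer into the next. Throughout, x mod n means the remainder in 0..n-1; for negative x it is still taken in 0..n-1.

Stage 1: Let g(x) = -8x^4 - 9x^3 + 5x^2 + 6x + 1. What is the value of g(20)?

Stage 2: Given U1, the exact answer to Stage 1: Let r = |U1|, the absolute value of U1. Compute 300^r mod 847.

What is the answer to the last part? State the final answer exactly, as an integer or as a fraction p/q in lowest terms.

664

Stage 1: -8*(20)^4 - 9*(20)^3 + 5*(20)^2 + 6*(20)^1 + 1 = (-1280000) + (-72000) + (2000) + (120) + (1) = -1349879; answer -1349879
Stage 2: U1 = -1349879; r = 1349879; squarings mod 847: 300^1=300, 300^2=218, 300^4=92, 300^8=841, 300^16=36, 300^32=449, 300^64=15, 300^128=225, 300^256=652, 300^512=757, 300^1024=477, 300^2048=533, 300^4096=344, 300^8192=603, 300^16384=246, 300^32768=379, 300^65536=498, 300^131072=680, 300^262144=785, 300^524288=456, 300^1048576=421; 300^1349879 = 300^1 * 300^2 * 300^4 * 300^16 * 300^32 * 300^64 * 300^128 * 300^2048 * 300^4096 * 300^32768 * 300^262144 * 300^1048576 = 664 (mod 847); answer 664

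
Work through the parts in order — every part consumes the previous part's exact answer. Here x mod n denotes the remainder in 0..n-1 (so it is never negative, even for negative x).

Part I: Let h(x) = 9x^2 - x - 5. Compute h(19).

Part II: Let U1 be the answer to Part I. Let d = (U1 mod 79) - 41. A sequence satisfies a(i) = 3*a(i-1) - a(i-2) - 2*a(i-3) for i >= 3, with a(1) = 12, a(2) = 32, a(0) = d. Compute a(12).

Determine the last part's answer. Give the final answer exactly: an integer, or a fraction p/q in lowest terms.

-11012

Part I: 9*(19)^2 - 1*(19)^1 - 5 = (3249) + (-19) + (-5) = 3225; answer 3225
Part II: U1 = 3225; d = 24; a(3) = 3*(32) - 1*(12) - 2*(24) = 36; iterating: a(3)=36, a(4)=52, a(5)=56, a(6)=44, a(7)=-28, a(8)=-240, a(9)=-780, a(10)=-2044, a(11)=-4872, a(12)=-11012; answer -11012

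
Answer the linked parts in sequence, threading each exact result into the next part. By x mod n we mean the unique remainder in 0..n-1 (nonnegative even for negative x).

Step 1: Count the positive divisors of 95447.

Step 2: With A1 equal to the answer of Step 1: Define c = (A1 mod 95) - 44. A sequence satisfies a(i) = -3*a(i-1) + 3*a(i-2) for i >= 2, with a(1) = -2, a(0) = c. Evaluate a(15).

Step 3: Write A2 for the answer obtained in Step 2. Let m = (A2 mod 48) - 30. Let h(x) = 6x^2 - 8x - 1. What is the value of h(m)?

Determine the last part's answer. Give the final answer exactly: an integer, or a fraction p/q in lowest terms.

Step 1: 95447 = 11 * 8677; number of divisors = (1+1) * (1+1) = 4; answer 4
Step 2: A1 = 4; c = -40; a(2) = -3*(-2) + 3*(-40) = -114; iterating: a(2)=-114, a(3)=336, a(4)=-1350, a(5)=5058, a(6)=-19224, a(7)=72846, a(8)=-276210, a(9)=1047168, a(10)=-3970134, a(11)=15051906, a(12)=-57066120, a(13)=216354078, a(14)=-820260594, a(15)=3109844016; answer 3109844016
Step 3: A2 = 3109844016; m = -30; 6*(-30)^2 - 8*(-30)^1 - 1 = (5400) + (240) + (-1) = 5639; answer 5639

5639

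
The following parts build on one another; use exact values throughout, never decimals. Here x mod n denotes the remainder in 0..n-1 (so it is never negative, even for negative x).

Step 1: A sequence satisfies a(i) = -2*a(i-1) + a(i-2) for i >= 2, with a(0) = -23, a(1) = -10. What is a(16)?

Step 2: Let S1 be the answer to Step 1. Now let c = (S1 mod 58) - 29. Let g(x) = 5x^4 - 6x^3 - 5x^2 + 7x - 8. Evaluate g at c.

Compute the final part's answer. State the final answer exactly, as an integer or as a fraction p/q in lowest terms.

1548

Step 1: a(2) = -2*(-10) + 1*(-23) = -3; iterating: a(2)=-3, a(3)=-4, a(4)=5, a(5)=-14, a(6)=33, a(7)=-80, a(8)=193, a(9)=-466, a(10)=1125, a(11)=-2716, a(12)=6557, a(13)=-15830, a(14)=38217, a(15)=-92264, a(16)=222745; answer 222745
Step 2: S1 = 222745; c = -4; 5*(-4)^4 - 6*(-4)^3 - 5*(-4)^2 + 7*(-4)^1 - 8 = (1280) + (384) + (-80) + (-28) + (-8) = 1548; answer 1548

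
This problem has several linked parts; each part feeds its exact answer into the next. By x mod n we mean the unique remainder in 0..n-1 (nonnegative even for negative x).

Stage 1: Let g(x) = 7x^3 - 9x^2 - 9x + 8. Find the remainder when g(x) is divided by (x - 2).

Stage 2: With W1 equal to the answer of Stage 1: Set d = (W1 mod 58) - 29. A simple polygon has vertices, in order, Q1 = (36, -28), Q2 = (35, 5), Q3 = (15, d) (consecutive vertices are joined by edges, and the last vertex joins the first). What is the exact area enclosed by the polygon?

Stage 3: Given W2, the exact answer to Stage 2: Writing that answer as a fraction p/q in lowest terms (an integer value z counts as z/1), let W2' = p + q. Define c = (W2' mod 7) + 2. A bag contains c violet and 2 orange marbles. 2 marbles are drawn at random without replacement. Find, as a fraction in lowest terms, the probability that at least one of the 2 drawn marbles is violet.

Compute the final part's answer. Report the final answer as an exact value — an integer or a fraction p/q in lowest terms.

5/6

Stage 1: remainder = value at the root: 7*(2)^3 - 9*(2)^2 - 9*(2)^1 + 8 = (56) + (-36) + (-18) + (8) = 10; answer 10
Stage 2: W1 = 10; d = -19; cross terms: (36*5 - 35*-28)=1160, (35*-19 - 15*5)=-740, (15*-28 - 36*-19)=264; twice the area = |684| = 684; area = 342; answer 342
Stage 3: W2 = 342; threaded value p + q = 343; c = 2; total draws C(4,2) = 6; complement C(2,2) = 1; favorable 6 - 1 = 5; P = 5/6; answer 5/6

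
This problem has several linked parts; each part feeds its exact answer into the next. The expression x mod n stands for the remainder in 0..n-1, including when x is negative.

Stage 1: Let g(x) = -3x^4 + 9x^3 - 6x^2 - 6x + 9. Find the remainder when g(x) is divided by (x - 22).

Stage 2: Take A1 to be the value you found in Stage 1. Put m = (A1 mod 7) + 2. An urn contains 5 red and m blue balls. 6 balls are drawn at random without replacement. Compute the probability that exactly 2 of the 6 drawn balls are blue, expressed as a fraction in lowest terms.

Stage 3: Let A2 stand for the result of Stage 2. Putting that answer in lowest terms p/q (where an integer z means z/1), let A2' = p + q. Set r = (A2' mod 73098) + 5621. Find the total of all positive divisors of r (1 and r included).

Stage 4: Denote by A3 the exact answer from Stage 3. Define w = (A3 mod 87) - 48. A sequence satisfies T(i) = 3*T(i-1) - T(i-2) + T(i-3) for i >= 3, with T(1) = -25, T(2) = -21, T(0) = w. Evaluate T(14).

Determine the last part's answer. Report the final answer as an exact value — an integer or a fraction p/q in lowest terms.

Stage 1: remainder = value at the root: -3*(22)^4 + 9*(22)^3 - 6*(22)^2 - 6*(22)^1 + 9 = (-702768) + (95832) + (-2904) + (-132) + (9) = -609963; answer -609963
Stage 2: A1 = -609963; m = 5; total draws C(10,6) = 210; favorable C(5,2)*C(5,4) = 50; P = 5/21; answer 5/21
Stage 3: A2 = 5/21; threaded value p + q = 26; r = 5647; 5647 is prime, so its only divisors are 1 and 5647; sigma = 1 + 5647 = 5648; answer 5648
Stage 4: A3 = 5648; w = 32; T(3) = 3*(-21) - 1*(-25) + 1*(32) = -6; iterating: T(3)=-6, T(4)=-22, T(5)=-81, T(6)=-227, T(7)=-622, T(8)=-1720, T(9)=-4765, T(10)=-13197, T(11)=-36546, T(12)=-101206, T(13)=-280269, T(14)=-776147; answer -776147

-776147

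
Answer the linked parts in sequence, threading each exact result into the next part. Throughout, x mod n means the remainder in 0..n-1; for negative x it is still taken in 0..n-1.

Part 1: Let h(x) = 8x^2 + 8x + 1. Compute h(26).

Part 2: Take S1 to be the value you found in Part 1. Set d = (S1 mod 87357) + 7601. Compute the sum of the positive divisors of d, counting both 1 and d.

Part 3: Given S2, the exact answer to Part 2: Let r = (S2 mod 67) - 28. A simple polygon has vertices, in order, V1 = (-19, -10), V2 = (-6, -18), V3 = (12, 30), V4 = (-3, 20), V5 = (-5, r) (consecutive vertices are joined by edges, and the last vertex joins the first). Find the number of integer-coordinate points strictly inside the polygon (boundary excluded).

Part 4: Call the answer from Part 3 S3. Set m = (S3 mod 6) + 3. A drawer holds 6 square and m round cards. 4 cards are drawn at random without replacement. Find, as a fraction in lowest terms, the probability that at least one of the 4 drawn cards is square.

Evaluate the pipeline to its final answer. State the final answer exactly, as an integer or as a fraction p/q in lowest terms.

Part 1: 8*(26)^2 + 8*(26)^1 + 1 = (5408) + (208) + (1) = 5617; answer 5617
Part 2: S1 = 5617; d = 13218; 13218 = 2 * 3 * 2203; sigma = (1 + 2) * (1 + 3) * (1 + 2203) = 3 * 4 * 2204 = 26448; answer 26448
Part 3: S2 = 26448; r = 22; cross terms: (-19*-18 - -6*-10)=282, (-6*30 - 12*-18)=36, (12*20 - -3*30)=330, (-3*22 - -5*20)=34, (-5*-10 - -19*22)=468; twice the area = |1150| = 1150; area = 575; boundary points = 1 + 6 + 5 + 2 + 2 = 16; strictly interior points = area - boundary/2 + 1 = 568; answer 568
Part 4: S3 = 568; m = 7; total draws C(13,4) = 715; complement C(7,4) = 35; favorable 715 - 35 = 680; P = 136/143; answer 136/143

136/143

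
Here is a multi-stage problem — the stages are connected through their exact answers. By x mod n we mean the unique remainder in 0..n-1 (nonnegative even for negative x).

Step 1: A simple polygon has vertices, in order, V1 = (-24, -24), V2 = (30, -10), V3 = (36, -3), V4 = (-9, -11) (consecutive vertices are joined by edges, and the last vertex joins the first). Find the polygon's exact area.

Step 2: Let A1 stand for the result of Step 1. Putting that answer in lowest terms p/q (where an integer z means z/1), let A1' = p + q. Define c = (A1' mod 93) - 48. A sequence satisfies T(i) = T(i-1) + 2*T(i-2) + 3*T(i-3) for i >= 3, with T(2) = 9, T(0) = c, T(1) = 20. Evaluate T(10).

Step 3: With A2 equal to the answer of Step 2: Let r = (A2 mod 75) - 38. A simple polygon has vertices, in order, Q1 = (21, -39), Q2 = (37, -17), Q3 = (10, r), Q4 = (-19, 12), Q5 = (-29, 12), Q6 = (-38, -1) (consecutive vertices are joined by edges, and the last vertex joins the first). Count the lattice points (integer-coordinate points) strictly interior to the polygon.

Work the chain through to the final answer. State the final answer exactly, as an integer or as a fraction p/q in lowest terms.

1203

Step 1: cross terms: (-24*-10 - 30*-24)=960, (30*-3 - 36*-10)=270, (36*-11 - -9*-3)=-423, (-9*-24 - -24*-11)=-48; twice the area = |759| = 759; area = 759/2; answer 759/2
Step 2: A1 = 759/2; threaded value p + q = 761; c = -31; T(3) = 1*(9) + 2*(20) + 3*(-31) = -44; iterating: T(3)=-44, T(4)=34, T(5)=-27, T(6)=-91, T(7)=-43, T(8)=-306, T(9)=-665, T(10)=-1406; answer -1406
Step 3: A2 = -1406; r = -19; cross terms: (21*-17 - 37*-39)=1086, (37*-19 - 10*-17)=-533, (10*12 - -19*-19)=-241, (-19*12 - -29*12)=120, (-29*-1 - -38*12)=485, (-38*-39 - 21*-1)=1503; twice the area = |2420| = 2420; area = 1210; boundary points = 2 + 1 + 1 + 10 + 1 + 1 = 16; strictly interior points = area - boundary/2 + 1 = 1203; answer 1203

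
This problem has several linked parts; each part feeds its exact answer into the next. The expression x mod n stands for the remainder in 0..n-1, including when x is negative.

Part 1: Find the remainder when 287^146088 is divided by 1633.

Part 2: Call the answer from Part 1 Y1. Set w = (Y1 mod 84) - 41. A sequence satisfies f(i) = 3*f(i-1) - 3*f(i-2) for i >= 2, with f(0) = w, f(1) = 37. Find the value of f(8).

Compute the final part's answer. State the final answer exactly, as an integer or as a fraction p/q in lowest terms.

Part 1: squarings mod 1633: 287^1=287, 287^2=719, 287^4=933, 287^8=100, 287^16=202, 287^32=1612, 287^64=441, 287^128=154, 287^256=854, 287^512=998, 287^1024=1507, 287^2048=1179, 287^4096=358, 287^8192=790, 287^16384=294, 287^32768=1520, 287^65536=1338, 287^131072=476; 287^146088 = 287^8 * 287^32 * 287^128 * 287^512 * 287^2048 * 287^4096 * 287^8192 * 287^131072 = 8 (mod 1633); answer 8
Part 2: Y1 = 8; w = -33; f(2) = 3*(37) - 3*(-33) = 210; iterating: f(2)=210, f(3)=519, f(4)=927, f(5)=1224, f(6)=891, f(7)=-999, f(8)=-5670; answer -5670

-5670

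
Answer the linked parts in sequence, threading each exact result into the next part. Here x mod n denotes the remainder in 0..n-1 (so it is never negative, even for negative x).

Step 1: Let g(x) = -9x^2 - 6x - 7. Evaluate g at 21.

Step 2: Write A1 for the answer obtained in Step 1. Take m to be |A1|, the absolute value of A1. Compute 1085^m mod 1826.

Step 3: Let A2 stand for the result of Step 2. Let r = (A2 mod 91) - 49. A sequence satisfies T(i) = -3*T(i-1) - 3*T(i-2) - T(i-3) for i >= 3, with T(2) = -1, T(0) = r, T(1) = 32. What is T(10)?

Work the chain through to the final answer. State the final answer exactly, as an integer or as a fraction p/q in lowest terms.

Step 1: -9*(21)^2 - 6*(21)^1 - 7 = (-3969) + (-126) + (-7) = -4102; answer -4102
Step 2: A1 = -4102; m = 4102; squarings mod 1826: 1085^1=1085, 1085^2=1281, 1085^4=1213, 1085^8=1439, 1085^16=37, 1085^32=1369, 1085^64=685, 1085^128=1769, 1085^256=1423, 1085^512=1721, 1085^1024=69, 1085^2048=1109, 1085^4096=983; 1085^4102 = 1085^2 * 1085^4 * 1085^4096 = 1281 (mod 1826); answer 1281
Step 3: A2 = 1281; r = -42; T(3) = -3*(-1) - 3*(32) - 1*(-42) = -51; iterating: T(3)=-51, T(4)=124, T(5)=-218, T(6)=333, T(7)=-469, T(8)=626, T(9)=-804, T(10)=1003; answer 1003

1003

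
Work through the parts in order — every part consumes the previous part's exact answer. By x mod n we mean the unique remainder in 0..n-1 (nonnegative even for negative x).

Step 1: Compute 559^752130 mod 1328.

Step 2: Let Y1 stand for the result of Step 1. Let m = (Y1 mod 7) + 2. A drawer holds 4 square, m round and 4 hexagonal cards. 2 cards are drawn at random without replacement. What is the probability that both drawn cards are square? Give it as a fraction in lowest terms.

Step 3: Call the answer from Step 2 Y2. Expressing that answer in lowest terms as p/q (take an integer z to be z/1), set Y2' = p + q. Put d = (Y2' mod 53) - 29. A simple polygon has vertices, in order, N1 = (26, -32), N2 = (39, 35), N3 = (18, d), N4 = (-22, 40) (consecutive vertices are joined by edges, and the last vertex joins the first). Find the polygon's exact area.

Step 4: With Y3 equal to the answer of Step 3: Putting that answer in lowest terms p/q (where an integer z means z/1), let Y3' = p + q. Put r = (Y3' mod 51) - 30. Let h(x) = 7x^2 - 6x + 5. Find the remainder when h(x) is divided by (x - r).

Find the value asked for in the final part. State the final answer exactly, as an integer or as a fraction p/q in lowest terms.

2925

Step 1: squarings mod 1328: 559^1=559, 559^2=401, 559^4=113, 559^8=817, 559^16=833, 559^32=673, 559^64=81, 559^128=1249, 559^256=929, 559^512=1169, 559^1024=49, 559^2048=1073, 559^4096=1281, 559^8192=881, 559^16384=609, 559^32768=369, 559^65536=705, 559^131072=353, 559^262144=1105, 559^524288=593; 559^752130 = 559^2 * 559^512 * 559^2048 * 559^4096 * 559^8192 * 559^16384 * 559^65536 * 559^131072 * 559^524288 = 961 (mod 1328); answer 961
Step 2: Y1 = 961; m = 4; total draws C(12,2) = 66; favorable C(4,2) = 6; P = 1/11; answer 1/11
Step 3: Y2 = 1/11; threaded value p + q = 12; d = -17; cross terms: (26*35 - 39*-32)=2158, (39*-17 - 18*35)=-1293, (18*40 - -22*-17)=346, (-22*-32 - 26*40)=-336; twice the area = |875| = 875; area = 875/2; answer 875/2
Step 4: Y3 = 875/2; threaded value p + q = 877; r = -20; remainder = value at the root: 7*(-20)^2 - 6*(-20)^1 + 5 = (2800) + (120) + (5) = 2925; answer 2925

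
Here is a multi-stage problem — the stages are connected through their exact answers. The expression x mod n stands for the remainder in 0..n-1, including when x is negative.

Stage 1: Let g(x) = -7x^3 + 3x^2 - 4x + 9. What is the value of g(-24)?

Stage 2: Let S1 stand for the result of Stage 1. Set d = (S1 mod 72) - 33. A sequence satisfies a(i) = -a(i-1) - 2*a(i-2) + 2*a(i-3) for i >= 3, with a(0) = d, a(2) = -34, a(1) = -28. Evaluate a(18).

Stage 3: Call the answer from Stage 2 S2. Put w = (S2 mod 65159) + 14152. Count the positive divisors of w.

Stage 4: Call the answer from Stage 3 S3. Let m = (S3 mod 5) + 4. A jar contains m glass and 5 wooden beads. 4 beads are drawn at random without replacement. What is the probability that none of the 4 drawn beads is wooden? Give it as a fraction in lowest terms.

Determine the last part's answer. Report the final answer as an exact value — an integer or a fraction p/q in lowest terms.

Stage 1: -7*(-24)^3 + 3*(-24)^2 - 4*(-24)^1 + 9 = (96768) + (1728) + (96) + (9) = 98601; answer 98601
Stage 2: S1 = 98601; d = 0; a(3) = -1*(-34) - 2*(-28) + 2*(0) = 90; iterating: a(3)=90, a(4)=-78, a(5)=-170, a(6)=506, a(7)=-322, a(8)=-1030, a(9)=2686, a(10)=-1270, a(11)=-6162, a(12)=14074, a(13)=-4290, a(14)=-36182, a(15)=72910, a(16)=-9126, a(17)=-209058, a(18)=373130; answer 373130
Stage 3: S2 = 373130; w = 61487; 61487 is prime, so its only divisors are 1 and 61487; count = 2; answer 2
Stage 4: S3 = 2; m = 6; total draws C(11,4) = 330; favorable C(6,4) = 15; P = 1/22; answer 1/22

1/22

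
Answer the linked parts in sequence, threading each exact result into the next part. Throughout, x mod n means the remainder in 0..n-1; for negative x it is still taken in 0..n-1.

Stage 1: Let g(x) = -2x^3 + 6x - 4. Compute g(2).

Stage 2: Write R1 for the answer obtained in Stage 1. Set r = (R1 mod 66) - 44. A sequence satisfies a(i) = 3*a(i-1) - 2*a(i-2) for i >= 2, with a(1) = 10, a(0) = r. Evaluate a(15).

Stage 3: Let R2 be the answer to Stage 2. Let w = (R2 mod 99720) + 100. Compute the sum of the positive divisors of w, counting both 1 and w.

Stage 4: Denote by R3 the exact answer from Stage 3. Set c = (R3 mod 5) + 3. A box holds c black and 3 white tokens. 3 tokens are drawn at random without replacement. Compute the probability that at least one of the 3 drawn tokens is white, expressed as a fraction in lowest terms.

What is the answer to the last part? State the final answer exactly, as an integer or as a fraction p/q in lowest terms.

31/35

Stage 1: -2*(2)^3 + 6*(2)^1 - 4 = (-16) + (12) + (-4) = -8; answer -8
Stage 2: R1 = -8; r = 14; a(2) = 3*(10) - 2*(14) = 2; iterating: a(2)=2, a(3)=-14, a(4)=-46, a(5)=-110, a(6)=-238, a(7)=-494, a(8)=-1006, a(9)=-2030, a(10)=-4078, a(11)=-8174, a(12)=-16366, a(13)=-32750, a(14)=-65518, a(15)=-131054; answer -131054
Stage 3: R2 = -131054; w = 68486; 68486 = 2 * 11^2 * 283; sigma = (1 + 2) * (1 + 11 + 121) * (1 + 283) = 3 * 133 * 284 = 113316; answer 113316
Stage 4: R3 = 113316; c = 4; total draws C(7,3) = 35; complement C(4,3) = 4; favorable 35 - 4 = 31; P = 31/35; answer 31/35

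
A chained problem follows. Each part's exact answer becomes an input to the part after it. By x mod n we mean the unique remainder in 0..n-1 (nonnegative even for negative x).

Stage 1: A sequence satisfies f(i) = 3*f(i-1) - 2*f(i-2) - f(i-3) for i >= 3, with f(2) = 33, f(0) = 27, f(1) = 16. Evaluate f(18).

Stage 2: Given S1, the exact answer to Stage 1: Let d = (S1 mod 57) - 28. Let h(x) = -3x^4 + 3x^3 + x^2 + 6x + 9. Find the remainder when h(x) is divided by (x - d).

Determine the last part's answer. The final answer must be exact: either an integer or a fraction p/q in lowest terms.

-875624

Stage 1: f(3) = 3*(33) - 2*(16) - 1*(27) = 40; iterating: f(3)=40, f(4)=38, f(5)=1, f(6)=-113, f(7)=-379, f(8)=-912, f(9)=-1865, f(10)=-3392, f(11)=-5534, f(12)=-7953, f(13)=-9399, f(14)=-6757, f(15)=6480, f(16)=42353, f(17)=120856, f(18)=271382; answer 271382
Stage 2: S1 = 271382; d = -23; remainder = value at the root: -3*(-23)^4 + 3*(-23)^3 + 1*(-23)^2 + 6*(-23)^1 + 9 = (-839523) + (-36501) + (529) + (-138) + (9) = -875624; answer -875624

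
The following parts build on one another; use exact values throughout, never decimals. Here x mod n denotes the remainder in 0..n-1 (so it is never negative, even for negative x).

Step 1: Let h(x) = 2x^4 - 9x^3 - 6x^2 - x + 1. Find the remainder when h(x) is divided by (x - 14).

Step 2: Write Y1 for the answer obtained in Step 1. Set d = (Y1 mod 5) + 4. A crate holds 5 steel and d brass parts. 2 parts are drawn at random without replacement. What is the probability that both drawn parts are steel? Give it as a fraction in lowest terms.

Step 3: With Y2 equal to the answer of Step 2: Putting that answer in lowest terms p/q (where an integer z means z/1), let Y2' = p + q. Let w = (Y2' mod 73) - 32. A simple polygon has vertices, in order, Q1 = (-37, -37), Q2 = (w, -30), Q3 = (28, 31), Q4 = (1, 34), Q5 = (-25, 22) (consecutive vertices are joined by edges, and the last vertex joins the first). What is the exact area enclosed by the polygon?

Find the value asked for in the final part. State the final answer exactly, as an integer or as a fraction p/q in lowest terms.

2095

Step 1: remainder = value at the root: 2*(14)^4 - 9*(14)^3 - 6*(14)^2 - 1*(14)^1 + 1 = (76832) + (-24696) + (-1176) + (-14) + (1) = 50947; answer 50947
Step 2: Y1 = 50947; d = 6; total draws C(11,2) = 55; favorable C(5,2) = 10; P = 2/11; answer 2/11
Step 3: Y2 = 2/11; threaded value p + q = 13; w = -19; cross terms: (-37*-30 - -19*-37)=407, (-19*31 - 28*-30)=251, (28*34 - 1*31)=921, (1*22 - -25*34)=872, (-25*-37 - -37*22)=1739; twice the area = |4190| = 4190; area = 2095; answer 2095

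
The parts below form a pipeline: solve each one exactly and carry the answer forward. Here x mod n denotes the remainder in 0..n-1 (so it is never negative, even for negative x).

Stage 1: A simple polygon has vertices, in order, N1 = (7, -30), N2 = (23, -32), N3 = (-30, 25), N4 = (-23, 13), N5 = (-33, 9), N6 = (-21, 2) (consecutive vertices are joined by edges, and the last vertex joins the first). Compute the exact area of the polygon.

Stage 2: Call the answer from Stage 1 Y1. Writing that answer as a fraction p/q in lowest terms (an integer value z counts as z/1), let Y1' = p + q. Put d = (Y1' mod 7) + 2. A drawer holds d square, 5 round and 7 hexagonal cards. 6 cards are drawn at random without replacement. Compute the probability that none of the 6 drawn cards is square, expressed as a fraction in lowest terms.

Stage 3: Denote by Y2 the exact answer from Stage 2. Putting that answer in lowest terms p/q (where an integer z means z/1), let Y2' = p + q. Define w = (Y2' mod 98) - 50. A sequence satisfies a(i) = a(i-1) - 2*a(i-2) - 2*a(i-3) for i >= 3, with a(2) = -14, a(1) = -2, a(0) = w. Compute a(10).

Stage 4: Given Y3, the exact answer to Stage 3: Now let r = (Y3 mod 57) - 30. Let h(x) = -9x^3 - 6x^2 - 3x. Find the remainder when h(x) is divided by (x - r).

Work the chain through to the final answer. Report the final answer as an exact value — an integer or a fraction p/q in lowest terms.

-63954

Stage 1: cross terms: (7*-32 - 23*-30)=466, (23*25 - -30*-32)=-385, (-30*13 - -23*25)=185, (-23*9 - -33*13)=222, (-33*2 - -21*9)=123, (-21*-30 - 7*2)=616; twice the area = |1227| = 1227; area = 1227/2; answer 1227/2
Stage 2: Y1 = 1227/2; threaded value p + q = 1229; d = 6; total draws C(18,6) = 18564; favorable C(12,6) = 924; P = 11/221; answer 11/221
Stage 3: Y2 = 11/221; threaded value p + q = 232; w = -14; a(3) = 1*(-14) - 2*(-2) - 2*(-14) = 18; iterating: a(3)=18, a(4)=50, a(5)=42, a(6)=-94, a(7)=-278, a(8)=-174, a(9)=570, a(10)=1474; answer 1474
Stage 4: Y3 = 1474; r = 19; remainder = value at the root: -9*(19)^3 - 6*(19)^2 - 3*(19)^1 = (-61731) + (-2166) + (-57) = -63954; answer -63954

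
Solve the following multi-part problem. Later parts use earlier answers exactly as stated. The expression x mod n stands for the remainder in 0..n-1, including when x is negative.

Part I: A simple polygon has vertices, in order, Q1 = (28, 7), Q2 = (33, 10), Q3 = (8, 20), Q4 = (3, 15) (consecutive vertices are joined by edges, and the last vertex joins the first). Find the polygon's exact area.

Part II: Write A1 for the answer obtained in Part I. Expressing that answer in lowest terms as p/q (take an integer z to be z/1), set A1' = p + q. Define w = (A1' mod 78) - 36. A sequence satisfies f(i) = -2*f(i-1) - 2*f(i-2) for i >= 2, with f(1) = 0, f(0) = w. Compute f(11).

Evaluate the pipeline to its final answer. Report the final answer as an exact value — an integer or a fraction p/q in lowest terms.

Part I: cross terms: (28*10 - 33*7)=49, (33*20 - 8*10)=580, (8*15 - 3*20)=60, (3*7 - 28*15)=-399; twice the area = |290| = 290; area = 145; answer 145
Part II: A1 = 145; threaded value p + q = 146; w = 32; f(2) = -2*(0) - 2*(32) = -64; iterating: f(2)=-64, f(3)=128, f(4)=-128, f(5)=0, f(6)=256, f(7)=-512, f(8)=512, f(9)=0, f(10)=-1024, f(11)=2048; answer 2048

2048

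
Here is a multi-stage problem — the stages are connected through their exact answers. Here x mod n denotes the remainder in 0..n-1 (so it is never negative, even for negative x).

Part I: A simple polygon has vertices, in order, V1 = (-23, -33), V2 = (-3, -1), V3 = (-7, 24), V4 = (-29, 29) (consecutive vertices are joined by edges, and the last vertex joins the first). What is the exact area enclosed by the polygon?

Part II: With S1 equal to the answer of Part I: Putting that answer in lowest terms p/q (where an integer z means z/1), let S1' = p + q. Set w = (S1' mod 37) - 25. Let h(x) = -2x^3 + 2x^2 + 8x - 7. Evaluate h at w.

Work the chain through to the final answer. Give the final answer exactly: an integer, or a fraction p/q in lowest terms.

Part I: cross terms: (-23*-1 - -3*-33)=-76, (-3*24 - -7*-1)=-79, (-7*29 - -29*24)=493, (-29*-33 - -23*29)=1624; twice the area = |1962| = 1962; area = 981; answer 981
Part II: S1 = 981; threaded value p + q = 982; w = -5; -2*(-5)^3 + 2*(-5)^2 + 8*(-5)^1 - 7 = (250) + (50) + (-40) + (-7) = 253; answer 253

253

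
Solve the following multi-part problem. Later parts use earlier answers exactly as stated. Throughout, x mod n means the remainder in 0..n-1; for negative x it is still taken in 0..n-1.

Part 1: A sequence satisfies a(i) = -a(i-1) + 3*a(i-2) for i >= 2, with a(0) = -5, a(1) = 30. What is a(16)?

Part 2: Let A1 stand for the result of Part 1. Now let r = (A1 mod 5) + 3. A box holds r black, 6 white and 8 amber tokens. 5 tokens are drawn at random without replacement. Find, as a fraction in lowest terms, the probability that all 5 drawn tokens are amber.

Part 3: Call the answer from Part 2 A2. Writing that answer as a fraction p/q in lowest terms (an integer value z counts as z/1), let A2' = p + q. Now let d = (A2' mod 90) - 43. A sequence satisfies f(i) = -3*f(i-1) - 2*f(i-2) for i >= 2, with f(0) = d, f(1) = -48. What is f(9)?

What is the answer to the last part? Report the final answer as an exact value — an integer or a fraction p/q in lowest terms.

-24528

Part 1: a(2) = -1*(30) + 3*(-5) = -45; iterating: a(2)=-45, a(3)=135, a(4)=-270, a(5)=675, a(6)=-1485, a(7)=3510, a(8)=-7965, a(9)=18495, a(10)=-42390, a(11)=97875, a(12)=-225045, a(13)=518670, a(14)=-1193805, a(15)=2749815, a(16)=-6331230; answer -6331230
Part 2: A1 = -6331230; r = 3; total draws C(17,5) = 6188; favorable C(8,5) = 56; P = 2/221; answer 2/221
Part 3: A2 = 2/221; threaded value p + q = 223; d = 0; f(2) = -3*(-48) - 2*(0) = 144; iterating: f(2)=144, f(3)=-336, f(4)=720, f(5)=-1488, f(6)=3024, f(7)=-6096, f(8)=12240, f(9)=-24528; answer -24528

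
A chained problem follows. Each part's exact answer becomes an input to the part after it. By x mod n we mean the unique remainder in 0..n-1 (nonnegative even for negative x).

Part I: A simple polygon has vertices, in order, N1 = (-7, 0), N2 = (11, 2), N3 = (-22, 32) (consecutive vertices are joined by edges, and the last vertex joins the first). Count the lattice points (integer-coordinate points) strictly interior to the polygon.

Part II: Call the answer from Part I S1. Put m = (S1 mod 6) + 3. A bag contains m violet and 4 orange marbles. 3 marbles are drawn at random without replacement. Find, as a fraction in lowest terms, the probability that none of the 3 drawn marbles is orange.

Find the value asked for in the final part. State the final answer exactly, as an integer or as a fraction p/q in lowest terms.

1/14

Part I: cross terms: (-7*2 - 11*0)=-14, (11*32 - -22*2)=396, (-22*0 - -7*32)=224; twice the area = |606| = 606; area = 303; boundary points = 2 + 3 + 1 = 6; strictly interior points = area - boundary/2 + 1 = 301; answer 301
Part II: S1 = 301; m = 4; total draws C(8,3) = 56; favorable C(4,3) = 4; P = 1/14; answer 1/14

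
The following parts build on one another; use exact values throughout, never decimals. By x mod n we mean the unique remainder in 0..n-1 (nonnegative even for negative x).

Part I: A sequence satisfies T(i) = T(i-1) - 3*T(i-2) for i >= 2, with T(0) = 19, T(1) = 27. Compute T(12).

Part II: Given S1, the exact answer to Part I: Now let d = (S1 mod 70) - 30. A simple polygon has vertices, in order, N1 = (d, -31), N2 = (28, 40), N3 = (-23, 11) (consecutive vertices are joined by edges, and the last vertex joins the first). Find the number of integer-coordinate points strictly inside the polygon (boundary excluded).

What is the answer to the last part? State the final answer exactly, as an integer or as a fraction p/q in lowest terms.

Part I: T(2) = 1*(27) - 3*(19) = -30; iterating: T(2)=-30, T(3)=-111, T(4)=-21, T(5)=312, T(6)=375, T(7)=-561, T(8)=-1686, T(9)=-3, T(10)=5055, T(11)=5064, T(12)=-10101; answer -10101
Part II: S1 = -10101; d = 19; cross terms: (19*40 - 28*-31)=1628, (28*11 - -23*40)=1228, (-23*-31 - 19*11)=504; twice the area = |3360| = 3360; area = 1680; boundary points = 1 + 1 + 42 = 44; strictly interior points = area - boundary/2 + 1 = 1659; answer 1659

1659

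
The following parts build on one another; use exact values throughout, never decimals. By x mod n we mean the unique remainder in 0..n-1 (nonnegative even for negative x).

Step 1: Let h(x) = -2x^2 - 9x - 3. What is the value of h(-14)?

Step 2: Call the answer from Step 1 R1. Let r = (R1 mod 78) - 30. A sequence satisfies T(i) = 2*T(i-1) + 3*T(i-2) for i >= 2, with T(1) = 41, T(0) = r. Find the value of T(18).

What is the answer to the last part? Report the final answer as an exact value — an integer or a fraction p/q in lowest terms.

5230176601

Step 1: -2*(-14)^2 - 9*(-14)^1 - 3 = (-392) + (126) + (-3) = -269; answer -269
Step 2: R1 = -269; r = 13; T(2) = 2*(41) + 3*(13) = 121; iterating: T(2)=121, T(3)=365, T(4)=1093, T(5)=3281, T(6)=9841, T(7)=29525, T(8)=88573, T(9)=265721, T(10)=797161, T(11)=2391485, T(12)=7174453, T(13)=21523361, T(14)=64570081, T(15)=193710245, T(16)=581130733, T(17)=1743392201, T(18)=5230176601; answer 5230176601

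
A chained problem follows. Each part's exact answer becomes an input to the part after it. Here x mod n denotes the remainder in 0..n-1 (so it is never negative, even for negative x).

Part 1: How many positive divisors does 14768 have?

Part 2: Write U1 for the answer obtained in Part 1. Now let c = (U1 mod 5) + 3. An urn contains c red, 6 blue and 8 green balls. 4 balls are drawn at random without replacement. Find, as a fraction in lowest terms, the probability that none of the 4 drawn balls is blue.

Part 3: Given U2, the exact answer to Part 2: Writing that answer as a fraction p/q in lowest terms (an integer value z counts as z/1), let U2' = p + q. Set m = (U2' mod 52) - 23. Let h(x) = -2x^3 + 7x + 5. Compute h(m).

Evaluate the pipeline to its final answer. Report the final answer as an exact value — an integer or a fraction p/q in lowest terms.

3377

Part 1: 14768 = 2^4 * 13 * 71; number of divisors = (4+1) * (1+1) * (1+1) = 20; answer 20
Part 2: U1 = 20; c = 3; total draws C(17,4) = 2380; favorable C(11,4) = 330; P = 33/238; answer 33/238
Part 3: U2 = 33/238; threaded value p + q = 271; m = -12; -2*(-12)^3 + 7*(-12)^1 + 5 = (3456) + (-84) + (5) = 3377; answer 3377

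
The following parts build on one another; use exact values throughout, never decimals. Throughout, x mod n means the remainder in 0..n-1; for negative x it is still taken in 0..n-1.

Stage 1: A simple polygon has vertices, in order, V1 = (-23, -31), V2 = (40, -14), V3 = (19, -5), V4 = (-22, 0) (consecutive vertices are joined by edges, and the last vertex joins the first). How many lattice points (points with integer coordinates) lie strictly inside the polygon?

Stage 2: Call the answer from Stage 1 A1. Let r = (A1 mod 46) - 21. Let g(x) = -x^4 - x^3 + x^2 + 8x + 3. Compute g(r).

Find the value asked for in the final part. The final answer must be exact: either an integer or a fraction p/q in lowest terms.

Stage 1: cross terms: (-23*-14 - 40*-31)=1562, (40*-5 - 19*-14)=66, (19*0 - -22*-5)=-110, (-22*-31 - -23*0)=682; twice the area = |2200| = 2200; area = 1100; boundary points = 1 + 3 + 1 + 1 = 6; strictly interior points = area - boundary/2 + 1 = 1098; answer 1098
Stage 2: A1 = 1098; r = 19; -1*(19)^4 - 1*(19)^3 + 1*(19)^2 + 8*(19)^1 + 3 = (-130321) + (-6859) + (361) + (152) + (3) = -136664; answer -136664

-136664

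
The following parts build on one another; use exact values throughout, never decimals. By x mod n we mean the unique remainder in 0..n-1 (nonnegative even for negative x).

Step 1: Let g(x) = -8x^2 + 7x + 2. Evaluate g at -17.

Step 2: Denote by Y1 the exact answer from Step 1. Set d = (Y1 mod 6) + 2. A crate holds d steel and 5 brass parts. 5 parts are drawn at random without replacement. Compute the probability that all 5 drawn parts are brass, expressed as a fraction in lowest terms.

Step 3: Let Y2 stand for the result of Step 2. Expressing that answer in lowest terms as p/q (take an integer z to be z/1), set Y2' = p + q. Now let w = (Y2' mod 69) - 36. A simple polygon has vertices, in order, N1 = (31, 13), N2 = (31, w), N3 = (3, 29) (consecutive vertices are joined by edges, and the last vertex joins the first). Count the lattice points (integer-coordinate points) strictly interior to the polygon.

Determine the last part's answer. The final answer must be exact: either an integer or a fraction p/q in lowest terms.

Step 1: -8*(-17)^2 + 7*(-17)^1 + 2 = (-2312) + (-119) + (2) = -2429; answer -2429
Step 2: Y1 = -2429; d = 3; total draws C(8,5) = 56; favorable C(5,5) = 1; P = 1/56; answer 1/56
Step 3: Y2 = 1/56; threaded value p + q = 57; w = 21; cross terms: (31*21 - 31*13)=248, (31*29 - 3*21)=836, (3*13 - 31*29)=-860; twice the area = |224| = 224; area = 112; boundary points = 8 + 4 + 4 = 16; strictly interior points = area - boundary/2 + 1 = 105; answer 105

105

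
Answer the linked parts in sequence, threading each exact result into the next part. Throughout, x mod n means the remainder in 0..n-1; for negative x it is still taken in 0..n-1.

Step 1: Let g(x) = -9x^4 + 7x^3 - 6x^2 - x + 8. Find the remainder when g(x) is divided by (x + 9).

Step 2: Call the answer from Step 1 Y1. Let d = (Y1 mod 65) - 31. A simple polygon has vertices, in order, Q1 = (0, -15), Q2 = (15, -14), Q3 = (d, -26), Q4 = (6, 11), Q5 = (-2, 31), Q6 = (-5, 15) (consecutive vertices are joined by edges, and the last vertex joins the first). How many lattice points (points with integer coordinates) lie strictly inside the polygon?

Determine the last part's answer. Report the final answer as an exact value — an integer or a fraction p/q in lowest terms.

Step 1: remainder = value at the root: -9*(-9)^4 + 7*(-9)^3 - 6*(-9)^2 - 1*(-9)^1 + 8 = (-59049) + (-5103) + (-486) + (9) + (8) = -64621; answer -64621
Step 2: Y1 = -64621; d = 23; cross terms: (0*-14 - 15*-15)=225, (15*-26 - 23*-14)=-68, (23*11 - 6*-26)=409, (6*31 - -2*11)=208, (-2*15 - -5*31)=125, (-5*-15 - 0*15)=75; twice the area = |974| = 974; area = 487; boundary points = 1 + 4 + 1 + 4 + 1 + 5 = 16; strictly interior points = area - boundary/2 + 1 = 480; answer 480

480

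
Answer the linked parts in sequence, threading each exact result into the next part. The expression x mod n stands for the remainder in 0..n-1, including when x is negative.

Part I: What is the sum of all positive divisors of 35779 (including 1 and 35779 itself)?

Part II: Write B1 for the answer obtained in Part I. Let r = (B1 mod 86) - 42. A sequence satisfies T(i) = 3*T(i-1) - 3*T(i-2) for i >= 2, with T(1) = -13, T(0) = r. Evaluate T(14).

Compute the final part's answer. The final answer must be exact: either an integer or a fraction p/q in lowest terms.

-72171

Part I: 35779 = 37 * 967; sigma = (1 + 37) * (1 + 967) = 38 * 968 = 36784; answer 36784
Part II: B1 = 36784; r = 20; T(2) = 3*(-13) - 3*(20) = -99; iterating: T(2)=-99, T(3)=-258, T(4)=-477, T(5)=-657, T(6)=-540, T(7)=351, T(8)=2673, T(9)=6966, T(10)=12879, T(11)=17739, T(12)=14580, T(13)=-9477, T(14)=-72171; answer -72171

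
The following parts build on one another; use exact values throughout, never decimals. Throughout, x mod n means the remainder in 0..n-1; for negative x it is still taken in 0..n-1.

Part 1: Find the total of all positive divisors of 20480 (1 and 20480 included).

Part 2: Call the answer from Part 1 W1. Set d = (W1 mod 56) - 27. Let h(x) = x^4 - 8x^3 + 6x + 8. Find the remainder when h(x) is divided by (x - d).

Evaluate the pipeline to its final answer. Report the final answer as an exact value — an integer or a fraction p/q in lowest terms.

Part 1: 20480 = 2^12 * 5; sigma = (1 + 2 + 4 + 8 + 16 + 32 + 64 + 128 + 256 + 512 + 1024 + 2048 + 4096) * (1 + 5) = 8191 * 6 = 49146; answer 49146
Part 2: W1 = 49146; d = 7; remainder = value at the root: 1*(7)^4 - 8*(7)^3 + 6*(7)^1 + 8 = (2401) + (-2744) + (42) + (8) = -293; answer -293

-293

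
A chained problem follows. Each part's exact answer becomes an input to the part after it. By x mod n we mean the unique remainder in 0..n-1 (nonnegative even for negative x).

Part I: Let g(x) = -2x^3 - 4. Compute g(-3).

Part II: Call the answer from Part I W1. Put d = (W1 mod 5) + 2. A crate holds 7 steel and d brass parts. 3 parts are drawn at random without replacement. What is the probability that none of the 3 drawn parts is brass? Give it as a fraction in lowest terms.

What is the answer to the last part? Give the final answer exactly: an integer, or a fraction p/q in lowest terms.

Part I: -2*(-3)^3 - 4 = (54) + (-4) = 50; answer 50
Part II: W1 = 50; d = 2; total draws C(9,3) = 84; favorable C(7,3) = 35; P = 5/12; answer 5/12

5/12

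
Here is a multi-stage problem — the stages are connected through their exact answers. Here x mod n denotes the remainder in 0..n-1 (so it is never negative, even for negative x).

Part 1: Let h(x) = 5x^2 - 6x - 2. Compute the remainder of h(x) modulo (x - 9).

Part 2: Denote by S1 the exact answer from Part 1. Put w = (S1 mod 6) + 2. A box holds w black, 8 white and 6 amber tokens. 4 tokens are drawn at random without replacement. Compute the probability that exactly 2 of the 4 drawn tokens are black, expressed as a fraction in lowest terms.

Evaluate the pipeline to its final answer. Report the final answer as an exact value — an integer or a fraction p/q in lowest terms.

Part 1: remainder = value at the root: 5*(9)^2 - 6*(9)^1 - 2 = (405) + (-54) + (-2) = 349; answer 349
Part 2: S1 = 349; w = 3; total draws C(17,4) = 2380; favorable C(3,2)*C(14,2) = 273; P = 39/340; answer 39/340

39/340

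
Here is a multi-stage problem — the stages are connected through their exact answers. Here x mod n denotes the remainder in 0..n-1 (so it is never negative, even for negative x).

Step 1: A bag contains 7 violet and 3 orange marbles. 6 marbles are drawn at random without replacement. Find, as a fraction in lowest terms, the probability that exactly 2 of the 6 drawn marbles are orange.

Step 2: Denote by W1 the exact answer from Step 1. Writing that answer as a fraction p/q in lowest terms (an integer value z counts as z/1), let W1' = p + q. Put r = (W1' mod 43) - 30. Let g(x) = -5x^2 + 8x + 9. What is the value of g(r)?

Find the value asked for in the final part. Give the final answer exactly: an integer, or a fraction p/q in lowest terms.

-3852

Step 1: total draws C(10,6) = 210; favorable C(3,2)*C(7,4) = 105; P = 1/2; answer 1/2
Step 2: W1 = 1/2; threaded value p + q = 3; r = -27; -5*(-27)^2 + 8*(-27)^1 + 9 = (-3645) + (-216) + (9) = -3852; answer -3852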